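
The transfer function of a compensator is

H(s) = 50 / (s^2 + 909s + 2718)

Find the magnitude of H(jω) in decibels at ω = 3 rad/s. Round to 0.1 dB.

Substitute s = j3:
Numerator: 50 = 50 + j0
Denominator: (j3)^2 + 909(j3) + 2718 = 2709 + j2727
|N| = √(50² + 0²) ≈ 50, ∠N ≈ 0.00°
|D| = √(2709² + 2727²) ≈ 3843.9, ∠D ≈ 45.19°
|H| = 50 / 3843.9 ≈ 0.013008
Gain = 20 log₁₀(0.013008) ≈ -37.72 dB

-37.7 dB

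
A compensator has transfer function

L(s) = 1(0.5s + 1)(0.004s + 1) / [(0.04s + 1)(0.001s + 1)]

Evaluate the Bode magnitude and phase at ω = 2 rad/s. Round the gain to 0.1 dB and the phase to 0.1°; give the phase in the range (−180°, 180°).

3.0 dB, 40.8°

At ω = 2 rad/s:
zero (1 + j2·0.5) = 1 + j1 → |·| ≈ 1.4142, ∠ ≈ 45.00°
zero (1 + j2·0.004) = 1 + j0.008 → |·| ≈ 1, ∠ ≈ 0.46°
pole (1 + j2·0.04) = 1 + j0.08 → |·| ≈ 1.0032, ∠ ≈ 4.57°
pole (1 + j2·0.001) = 1 + j0.002 → |·| ≈ 1, ∠ ≈ 0.11°
|L| = 1 · 1.4142 · 1 / (1.0032 · 1) ≈ 1.4097
Gain = 20 log₁₀(1.4097) ≈ 2.98 dB
∠L = (45.00° + 0.46°) − (4.57° + 0.11°) = 40.78°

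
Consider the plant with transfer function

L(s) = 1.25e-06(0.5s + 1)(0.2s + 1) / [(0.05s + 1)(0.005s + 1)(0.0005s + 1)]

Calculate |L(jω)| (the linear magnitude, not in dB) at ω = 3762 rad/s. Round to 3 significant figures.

0.000234

At ω = 3762 rad/s:
zero (1 + j3762·0.5) = 1 + j1881 → |·| ≈ 1881, ∠ ≈ 89.97°
zero (1 + j3762·0.2) = 1 + j752.4 → |·| ≈ 752.4, ∠ ≈ 89.92°
pole (1 + j3762·0.05) = 1 + j188.1 → |·| ≈ 188.1, ∠ ≈ 89.70°
pole (1 + j3762·0.005) = 1 + j18.81 → |·| ≈ 18.837, ∠ ≈ 86.96°
pole (1 + j3762·0.0005) = 1 + j1.881 → |·| ≈ 2.1303, ∠ ≈ 62.00°
|L| = 1.25e-06 · 1881 · 752.4 / (188.1 · 18.837 · 2.1303) ≈ 0.00023437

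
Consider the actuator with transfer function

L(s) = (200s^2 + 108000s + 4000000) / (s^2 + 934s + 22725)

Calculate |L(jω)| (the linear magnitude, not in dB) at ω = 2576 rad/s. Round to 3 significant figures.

192

Substitute s = j2576:
Numerator: 200(j2576)^2 + 108000(j2576) + 4000000 = -1323155200 + j278208000
Denominator: (j2576)^2 + 934(j2576) + 22725 = -6613051 + j2405984
|N| = √(1323155200² + 278208000²) ≈ 1.3521e+09, ∠N ≈ 168.13°
|D| = √(6613051² + 2405984²) ≈ 7.0371e+06, ∠D ≈ 160.01°
|L| = 1.3521e+09 / 7.0371e+06 ≈ 192.14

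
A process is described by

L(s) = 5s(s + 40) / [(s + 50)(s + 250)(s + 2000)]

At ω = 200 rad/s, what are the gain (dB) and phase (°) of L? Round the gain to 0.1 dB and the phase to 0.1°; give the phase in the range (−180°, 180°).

-56.3 dB, 48.4°

At s = jω = j200:
zero (s+40): 40 + j200 → |·| = √(40²+200²) = √41600 ≈ 203.96, ∠ = arctan(200/40) ≈ 78.69°
zero at origin: s = j200 → |·| = 200, ∠ = 90.00°
pole (s+50): 50 + j200 → |·| = √(50²+200²) = √42500 ≈ 206.16, ∠ = arctan(200/50) ≈ 75.96°
pole (s+250): 250 + j200 → |·| = √(250²+200²) = √102500 ≈ 320.16, ∠ = arctan(200/250) ≈ 38.66°
pole (s+2000): 2000 + j200 → |·| = √(2000²+200²) = √4040000 ≈ 2010, ∠ = arctan(200/2000) ≈ 5.71°
|L| = 5 · 40792 / 1.3267e+08 ≈ 0.0015373
Gain = 20 log₁₀(0.0015373) ≈ -56.26 dB
∠L = 168.69° − 120.33° = 48.36°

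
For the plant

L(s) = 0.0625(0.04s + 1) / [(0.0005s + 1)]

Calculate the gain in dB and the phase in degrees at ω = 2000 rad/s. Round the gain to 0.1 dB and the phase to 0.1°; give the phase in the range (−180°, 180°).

At ω = 2000 rad/s:
zero (1 + j2000·0.04) = 1 + j80 → |·| ≈ 80.006, ∠ ≈ 89.28°
pole (1 + j2000·0.0005) = 1 + j1 → |·| ≈ 1.4142, ∠ ≈ 45.00°
|L| = 0.0625 · 80.006 / (1.4142) ≈ 3.5358
Gain = 20 log₁₀(3.5358) ≈ 10.97 dB
∠L = (89.28°) − (45.00°) = 44.28°

11.0 dB, 44.3°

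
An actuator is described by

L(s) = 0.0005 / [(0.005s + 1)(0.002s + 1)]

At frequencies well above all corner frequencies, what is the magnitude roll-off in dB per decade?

Each pole contributes −20 dB/decade at high frequency; each zero contributes +20 dB/decade.
Net: 0 zero(s) − 2 pole(s) → -40 dB/decade.

-40 dB/decade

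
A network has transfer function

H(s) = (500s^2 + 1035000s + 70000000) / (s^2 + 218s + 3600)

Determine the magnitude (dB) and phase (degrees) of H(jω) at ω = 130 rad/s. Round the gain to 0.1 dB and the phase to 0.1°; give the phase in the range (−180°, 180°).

73.5 dB, -49.7°

Substitute s = j130:
Numerator: 500(j130)^2 + 1035000(j130) + 70000000 = 61550000 + j134550000
Denominator: (j130)^2 + 218(j130) + 3600 = -13300 + j28340
|N| = √(61550000² + 134550000²) ≈ 1.4796e+08, ∠N ≈ 65.42°
|D| = √(13300² + 28340²) ≈ 31306, ∠D ≈ 115.14°
|H| = 1.4796e+08 / 31306 ≈ 4726.3
Gain = 20 log₁₀(4726.3) ≈ 73.49 dB
∠H = 65.42° − 115.14° = -49.72°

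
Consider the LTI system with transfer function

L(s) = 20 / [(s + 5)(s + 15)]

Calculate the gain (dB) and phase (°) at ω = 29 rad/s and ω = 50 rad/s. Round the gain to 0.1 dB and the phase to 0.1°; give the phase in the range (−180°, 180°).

At s = jω = j29:
pole (s+5): 5 + j29 → |·| = √(5²+29²) = √866 ≈ 29.428, ∠ = arctan(29/5) ≈ 80.22°
pole (s+15): 15 + j29 → |·| = √(15²+29²) = √1066 ≈ 32.65, ∠ = arctan(29/15) ≈ 62.65°
|L| = 20 / 960.82 ≈ 0.020816
Gain = 20 log₁₀(0.020816) ≈ -33.63 dB
∠L = 0.00° − 142.87° = -142.87°

At s = jω = j50:
pole (s+5): 5 + j50 → |·| = √(5²+50²) = √2525 ≈ 50.249, ∠ = arctan(50/5) ≈ 84.29°
pole (s+15): 15 + j50 → |·| = √(15²+50²) = √2725 ≈ 52.202, ∠ = arctan(50/15) ≈ 73.30°
|L| = 20 / 2623.1 ≈ 0.0076246
Gain = 20 log₁₀(0.0076246) ≈ -42.36 dB
∠L = 0.00° − 157.59° = -157.59°

ω = 29: -33.6 dB, -142.9°; ω = 50: -42.4 dB, -157.6°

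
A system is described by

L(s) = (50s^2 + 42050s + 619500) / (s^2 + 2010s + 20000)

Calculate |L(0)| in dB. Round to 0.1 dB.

L(0) = 619500 / 20000 = 30.975
20 log₁₀(30.975) ≈ 29.82 dB

29.8 dB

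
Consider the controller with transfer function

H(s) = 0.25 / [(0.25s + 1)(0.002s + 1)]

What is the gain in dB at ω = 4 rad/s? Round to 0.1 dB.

At ω = 4 rad/s:
pole (1 + j4·0.25) = 1 + j1 → |·| ≈ 1.4142, ∠ ≈ 45.00°
pole (1 + j4·0.002) = 1 + j0.008 → |·| ≈ 1, ∠ ≈ 0.46°
|H| = 0.25 · 1 / (1.4142 · 1) ≈ 0.17678
Gain = 20 log₁₀(0.17678) ≈ -15.05 dB

-15.1 dB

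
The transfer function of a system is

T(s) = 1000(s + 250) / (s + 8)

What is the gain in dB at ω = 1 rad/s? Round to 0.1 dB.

89.8 dB

At s = jω = j1:
zero (s+250): 250 + j1 → |·| = √(250²+1²) = √62501 ≈ 250, ∠ = arctan(1/250) ≈ 0.23°
pole (s+8): 8 + j1 → |·| = √(8²+1²) = √65 ≈ 8.0623, ∠ = arctan(1/8) ≈ 7.13°
|T| = 1000 · 250 / 8.0623 ≈ 31009
Gain = 20 log₁₀(31009) ≈ 89.83 dB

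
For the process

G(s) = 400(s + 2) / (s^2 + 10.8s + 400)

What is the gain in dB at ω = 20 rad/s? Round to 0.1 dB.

At s = jω = j20:
zero (s+2): 2 + j20 → |·| = √(2²+20²) = √404 ≈ 20.1, ∠ = arctan(20/2) ≈ 84.29°
quadratic: (j20)² + 10.8·j20 + 400 = 0 + j216 → |·| ≈ 216, ∠ ≈ 90.00°
|G| = 400 · 20.1 / 216 ≈ 37.222
Gain = 20 log₁₀(37.222) ≈ 31.42 dB

31.4 dB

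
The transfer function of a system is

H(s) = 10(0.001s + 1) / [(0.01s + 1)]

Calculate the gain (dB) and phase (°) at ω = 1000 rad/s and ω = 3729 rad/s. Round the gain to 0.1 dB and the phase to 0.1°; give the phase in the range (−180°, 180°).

ω = 1000: 3.0 dB, -39.3°; ω = 3729: 0.3 dB, -13.5°

At ω = 1000 rad/s:
zero (1 + j1000·0.001) = 1 + j1 → |·| ≈ 1.4142, ∠ ≈ 45.00°
pole (1 + j1000·0.01) = 1 + j10 → |·| ≈ 10.05, ∠ ≈ 84.29°
|H| = 10 · 1.4142 / (10.05) ≈ 1.4072
Gain = 20 log₁₀(1.4072) ≈ 2.97 dB
∠H = (45.00°) − (84.29°) = -39.29°

At ω = 3729 rad/s:
zero (1 + j3729·0.001) = 1 + j3.729 → |·| ≈ 3.8608, ∠ ≈ 74.99°
pole (1 + j3729·0.01) = 1 + j37.29 → |·| ≈ 37.303, ∠ ≈ 88.46°
|H| = 10 · 3.8608 / (37.303) ≈ 1.035
Gain = 20 log₁₀(1.035) ≈ 0.30 dB
∠H = (74.99°) − (88.46°) = -13.47°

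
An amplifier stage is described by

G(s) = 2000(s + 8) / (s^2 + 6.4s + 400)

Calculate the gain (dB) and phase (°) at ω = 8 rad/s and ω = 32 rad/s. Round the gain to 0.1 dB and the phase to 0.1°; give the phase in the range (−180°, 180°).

ω = 8: 36.5 dB, 36.3°; ω = 32: 40.0 dB, -85.9°

At s = jω = j8:
zero (s+8): 8 + j8 → |·| = √(8²+8²) = √128 ≈ 11.314, ∠ = arctan(8/8) ≈ 45.00°
quadratic: (j8)² + 6.4·j8 + 400 = 336 + j51.2 → |·| ≈ 339.88, ∠ ≈ 8.66°
|G| = 2000 · 11.314 / 339.88 ≈ 66.576
Gain = 20 log₁₀(66.576) ≈ 36.47 dB
∠G = 45.00° − 8.66° = 36.34°

At s = jω = j32:
zero (s+8): 8 + j32 → |·| = √(8²+32²) = √1088 ≈ 32.985, ∠ = arctan(32/8) ≈ 75.96°
quadratic: (j32)² + 6.4·j32 + 400 = -624 + j204.8 → |·| ≈ 656.75, ∠ ≈ 161.83°
|G| = 2000 · 32.985 / 656.75 ≈ 100.45
Gain = 20 log₁₀(100.45) ≈ 40.04 dB
∠G = 75.96° − 161.83° = -85.87°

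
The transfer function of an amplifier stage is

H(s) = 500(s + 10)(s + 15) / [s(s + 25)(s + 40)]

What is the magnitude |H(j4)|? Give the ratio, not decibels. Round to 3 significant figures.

At s = jω = j4:
zero (s+10): 10 + j4 → |·| = √(10²+4²) = √116 ≈ 10.77, ∠ = arctan(4/10) ≈ 21.80°
zero (s+15): 15 + j4 → |·| = √(15²+4²) = √241 ≈ 15.524, ∠ = arctan(4/15) ≈ 14.93°
pole (s+25): 25 + j4 → |·| = √(25²+4²) = √641 ≈ 25.318, ∠ = arctan(4/25) ≈ 9.09°
pole (s+40): 40 + j4 → |·| = √(40²+4²) = √1616 ≈ 40.2, ∠ = arctan(4/40) ≈ 5.71°
pole at origin: |s| = 4, ∠ = 90.00° (in denominator)
|H| = 500 · 167.19 / 4071.1 ≈ 20.534

20.5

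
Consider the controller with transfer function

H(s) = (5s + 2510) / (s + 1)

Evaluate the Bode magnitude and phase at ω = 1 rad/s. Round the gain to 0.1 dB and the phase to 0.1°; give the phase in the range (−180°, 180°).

65.0 dB, -44.9°

Substitute s = j1:
Numerator: 5(j1) + 2510 = 2510 + j5
Denominator: (j1) + 1 = 1 + j1
|N| = √(2510² + 5²) ≈ 2510, ∠N ≈ 0.11°
|D| = √(1² + 1²) ≈ 1.4142, ∠D ≈ 45.00°
|H| = 2510 / 1.4142 ≈ 1774.9
Gain = 20 log₁₀(1774.9) ≈ 64.98 dB
∠H = 0.11° − 45.00° = -44.89°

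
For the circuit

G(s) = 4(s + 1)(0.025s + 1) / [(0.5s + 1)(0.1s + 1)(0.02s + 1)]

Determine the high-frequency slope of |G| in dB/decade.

Each pole contributes −20 dB/decade at high frequency; each zero contributes +20 dB/decade.
Net: 2 zero(s) − 3 pole(s) → -20 dB/decade.

-20 dB/decade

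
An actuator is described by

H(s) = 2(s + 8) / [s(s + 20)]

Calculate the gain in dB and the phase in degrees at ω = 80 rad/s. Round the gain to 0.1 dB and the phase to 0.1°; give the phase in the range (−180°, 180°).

-32.3 dB, -81.7°

At s = jω = j80:
zero (s+8): 8 + j80 → |·| = √(8²+80²) = √6464 ≈ 80.399, ∠ = arctan(80/8) ≈ 84.29°
pole (s+20): 20 + j80 → |·| = √(20²+80²) = √6800 ≈ 82.462, ∠ = arctan(80/20) ≈ 75.96°
pole at origin: |s| = 80, ∠ = 90.00° (in denominator)
|H| = 2 · 80.399 / 6597 ≈ 0.024374
Gain = 20 log₁₀(0.024374) ≈ -32.26 dB
∠H = 84.29° − 165.96° = -81.67°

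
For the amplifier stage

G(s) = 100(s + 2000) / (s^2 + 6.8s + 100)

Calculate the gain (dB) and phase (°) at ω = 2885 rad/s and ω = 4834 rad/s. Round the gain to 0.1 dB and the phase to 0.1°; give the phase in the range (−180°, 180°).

At s = jω = j2885:
zero (s+2000): 2000 + j2885 → |·| = √(2000²+2885²) = √12323225 ≈ 3510.4, ∠ = arctan(2885/2000) ≈ 55.27°
quadratic: (j2885)² + 6.8·j2885 + 100 = -8323125 + j19618 → |·| ≈ 8.3231e+06, ∠ ≈ 179.86°
|G| = 100 · 3510.4 / 8.3231e+06 ≈ 0.042177
Gain = 20 log₁₀(0.042177) ≈ -27.50 dB
∠G = 55.27° − 179.86° = -124.59°

At s = jω = j4834:
zero (s+2000): 2000 + j4834 → |·| = √(2000²+4834²) = √27367556 ≈ 5231.4, ∠ = arctan(4834/2000) ≈ 67.52°
quadratic: (j4834)² + 6.8·j4834 + 100 = -23367456 + j32871.2 → |·| ≈ 2.3367e+07, ∠ ≈ 179.92°
|G| = 100 · 5231.4 / 2.3367e+07 ≈ 0.022388
Gain = 20 log₁₀(0.022388) ≈ -33.00 dB
∠G = 67.52° − 179.92° = -112.40°

ω = 2885: -27.5 dB, -124.6°; ω = 4834: -33.0 dB, -112.4°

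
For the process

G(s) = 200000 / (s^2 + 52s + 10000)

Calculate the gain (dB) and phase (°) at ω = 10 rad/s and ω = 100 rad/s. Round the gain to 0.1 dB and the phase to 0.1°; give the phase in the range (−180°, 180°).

At s = jω = j10:
quadratic: (j10)² + 52·j10 + 10000 = 9900 + j520 → |·| ≈ 9913.6, ∠ ≈ 3.01°
|G| = 200000 / 9913.6 ≈ 20.174
Gain = 20 log₁₀(20.174) ≈ 26.10 dB
∠G = 0.00° − 3.01° = -3.01°

At s = jω = j100:
quadratic: (j100)² + 52·j100 + 10000 = 0 + j5200 → |·| ≈ 5200, ∠ ≈ 90.00°
|G| = 200000 / 5200 ≈ 38.462
Gain = 20 log₁₀(38.462) ≈ 31.70 dB
∠G = 0.00° − 90.00° = -90.00°

ω = 10: 26.1 dB, -3.0°; ω = 100: 31.7 dB, -90.0°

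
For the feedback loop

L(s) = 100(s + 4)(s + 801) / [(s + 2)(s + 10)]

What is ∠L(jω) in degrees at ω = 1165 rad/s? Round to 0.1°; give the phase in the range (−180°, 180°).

-34.1°

At s = jω = j1165:
zero (s+4): 4 + j1165 → |·| = √(4²+1165²) = √1357241 ≈ 1165, ∠ = arctan(1165/4) ≈ 89.80°
zero (s+801): 801 + j1165 → |·| = √(801²+1165²) = √1998826 ≈ 1413.8, ∠ = arctan(1165/801) ≈ 55.49°
pole (s+2): 2 + j1165 → |·| = √(2²+1165²) = √1357229 ≈ 1165, ∠ = arctan(1165/2) ≈ 89.90°
pole (s+10): 10 + j1165 → |·| = √(10²+1165²) = √1357325 ≈ 1165, ∠ = arctan(1165/10) ≈ 89.51°
∠L = 145.29° − 179.41° = -34.12°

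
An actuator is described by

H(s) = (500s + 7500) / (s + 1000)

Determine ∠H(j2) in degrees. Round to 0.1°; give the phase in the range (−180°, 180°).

Substitute s = j2:
Numerator: 500(j2) + 7500 = 7500 + j1000
Denominator: (j2) + 1000 = 1000 + j2
|N| = √(7500² + 1000²) ≈ 7566.4, ∠N ≈ 7.59°
|D| = √(1000² + 2²) ≈ 1000, ∠D ≈ 0.11°
∠H = 7.59° − 0.11° = 7.48°

7.5°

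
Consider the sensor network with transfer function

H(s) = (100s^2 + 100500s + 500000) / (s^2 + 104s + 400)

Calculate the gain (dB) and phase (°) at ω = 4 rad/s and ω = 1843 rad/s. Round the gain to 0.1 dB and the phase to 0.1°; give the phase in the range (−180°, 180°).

Substitute s = j4:
Numerator: 100(j4)^2 + 100500(j4) + 500000 = 498400 + j402000
Denominator: (j4)^2 + 104(j4) + 400 = 384 + j416
|N| = √(498400² + 402000²) ≈ 6.4032e+05, ∠N ≈ 38.89°
|D| = √(384² + 416²) ≈ 566.14, ∠D ≈ 47.29°
|H| = 6.4032e+05 / 566.14 ≈ 1131
Gain = 20 log₁₀(1131) ≈ 61.07 dB
∠H = 38.89° − 47.29° = -8.40°

Substitute s = j1843:
Numerator: 100(j1843)^2 + 100500(j1843) + 500000 = -339164900 + j185221500
Denominator: (j1843)^2 + 104(j1843) + 400 = -3396249 + j191672
|N| = √(339164900² + 185221500²) ≈ 3.8645e+08, ∠N ≈ 151.36°
|D| = √(3396249² + 191672²) ≈ 3.4017e+06, ∠D ≈ 176.77°
|H| = 3.8645e+08 / 3.4017e+06 ≈ 113.6
Gain = 20 log₁₀(113.6) ≈ 41.11 dB
∠H = 151.36° − 176.77° = -25.41°

ω = 4: 61.1 dB, -8.4°; ω = 1843: 41.1 dB, -25.4°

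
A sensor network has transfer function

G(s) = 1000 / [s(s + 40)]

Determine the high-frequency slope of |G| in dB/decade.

-40 dB/decade

Each pole contributes −20 dB/decade at high frequency; each zero contributes +20 dB/decade.
Net: 0 zero(s) − 2 pole(s) → -40 dB/decade.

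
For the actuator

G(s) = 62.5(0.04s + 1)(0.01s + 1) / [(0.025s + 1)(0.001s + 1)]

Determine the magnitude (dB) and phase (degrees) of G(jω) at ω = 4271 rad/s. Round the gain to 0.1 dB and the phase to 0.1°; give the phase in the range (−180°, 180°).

59.8 dB, 12.0°

At ω = 4271 rad/s:
zero (1 + j4271·0.04) = 1 + j170.84 → |·| ≈ 170.84, ∠ ≈ 89.66°
zero (1 + j4271·0.01) = 1 + j42.71 → |·| ≈ 42.722, ∠ ≈ 88.66°
pole (1 + j4271·0.025) = 1 + j106.775 → |·| ≈ 106.78, ∠ ≈ 89.46°
pole (1 + j4271·0.001) = 1 + j4.271 → |·| ≈ 4.3865, ∠ ≈ 76.82°
|G| = 62.5 · 170.84 · 42.722 / (106.78 · 4.3865) ≈ 973.9
Gain = 20 log₁₀(973.9) ≈ 59.77 dB
∠G = (89.66° + 88.66°) − (89.46° + 76.82°) = 12.04°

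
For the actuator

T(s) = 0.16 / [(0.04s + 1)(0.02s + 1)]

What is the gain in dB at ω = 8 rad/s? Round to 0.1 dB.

-16.5 dB

At ω = 8 rad/s:
pole (1 + j8·0.04) = 1 + j0.32 → |·| ≈ 1.05, ∠ ≈ 17.74°
pole (1 + j8·0.02) = 1 + j0.16 → |·| ≈ 1.0127, ∠ ≈ 9.09°
|T| = 0.16 · 1 / (1.05 · 1.0127) ≈ 0.15047
Gain = 20 log₁₀(0.15047) ≈ -16.45 dB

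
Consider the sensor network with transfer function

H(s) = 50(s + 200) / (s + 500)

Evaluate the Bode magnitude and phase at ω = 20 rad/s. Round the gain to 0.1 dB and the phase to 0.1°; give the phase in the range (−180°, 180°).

26.1 dB, 3.4°

At s = jω = j20:
zero (s+200): 200 + j20 → |·| = √(200²+20²) = √40400 ≈ 201, ∠ = arctan(20/200) ≈ 5.71°
pole (s+500): 500 + j20 → |·| = √(500²+20²) = √250400 ≈ 500.4, ∠ = arctan(20/500) ≈ 2.29°
|H| = 50 · 201 / 500.4 ≈ 20.084
Gain = 20 log₁₀(20.084) ≈ 26.06 dB
∠H = 5.71° − 2.29° = 3.42°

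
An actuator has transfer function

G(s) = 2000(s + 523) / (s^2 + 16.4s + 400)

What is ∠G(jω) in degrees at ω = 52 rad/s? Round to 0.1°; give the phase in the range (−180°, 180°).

-154.0°

At s = jω = j52:
zero (s+523): 523 + j52 → |·| = √(523²+52²) = √276233 ≈ 525.58, ∠ = arctan(52/523) ≈ 5.68°
quadratic: (j52)² + 16.4·j52 + 400 = -2304 + j852.8 → |·| ≈ 2456.8, ∠ ≈ 159.69°
∠G = 5.68° − 159.69° = -154.01°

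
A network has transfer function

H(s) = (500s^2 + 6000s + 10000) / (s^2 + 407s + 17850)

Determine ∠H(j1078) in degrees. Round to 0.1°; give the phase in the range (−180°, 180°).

Substitute s = j1078:
Numerator: 500(j1078)^2 + 6000(j1078) + 10000 = -581032000 + j6468000
Denominator: (j1078)^2 + 407(j1078) + 17850 = -1144234 + j438746
|N| = √(581032000² + 6468000²) ≈ 5.8107e+08, ∠N ≈ 179.36°
|D| = √(1144234² + 438746²) ≈ 1.2255e+06, ∠D ≈ 159.02°
∠H = 179.36° − 159.02° = 20.34°

20.3°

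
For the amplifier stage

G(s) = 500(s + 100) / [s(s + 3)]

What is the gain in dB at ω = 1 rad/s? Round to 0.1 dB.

At s = jω = j1:
zero (s+100): 100 + j1 → |·| = √(100²+1²) = √10001 ≈ 100, ∠ = arctan(1/100) ≈ 0.57°
pole (s+3): 3 + j1 → |·| = √(3²+1²) = √10 ≈ 3.1623, ∠ = arctan(1/3) ≈ 18.43°
pole at origin: |s| = 1, ∠ = 90.00° (in denominator)
|G| = 500 · 100 / 3.1623 ≈ 15811
Gain = 20 log₁₀(15811) ≈ 83.98 dB

84.0 dB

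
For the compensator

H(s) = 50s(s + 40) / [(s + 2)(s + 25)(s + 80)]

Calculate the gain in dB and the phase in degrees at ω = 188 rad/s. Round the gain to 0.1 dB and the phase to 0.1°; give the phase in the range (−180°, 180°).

-12.1 dB, -70.8°

At s = jω = j188:
zero (s+40): 40 + j188 → |·| = √(40²+188²) = √36944 ≈ 192.21, ∠ = arctan(188/40) ≈ 77.99°
zero at origin: s = j188 → |·| = 188, ∠ = 90.00°
pole (s+2): 2 + j188 → |·| = √(2²+188²) = √35348 ≈ 188.01, ∠ = arctan(188/2) ≈ 89.39°
pole (s+25): 25 + j188 → |·| = √(25²+188²) = √35969 ≈ 189.65, ∠ = arctan(188/25) ≈ 82.43°
pole (s+80): 80 + j188 → |·| = √(80²+188²) = √41744 ≈ 204.31, ∠ = arctan(188/80) ≈ 66.95°
|H| = 50 · 36135 / 7.2849e+06 ≈ 0.24801
Gain = 20 log₁₀(0.24801) ≈ -12.11 dB
∠H = 167.99° − 238.77° = -70.78°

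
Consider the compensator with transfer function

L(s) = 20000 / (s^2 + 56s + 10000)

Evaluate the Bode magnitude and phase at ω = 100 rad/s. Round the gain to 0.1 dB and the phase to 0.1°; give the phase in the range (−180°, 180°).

At s = jω = j100:
quadratic: (j100)² + 56·j100 + 10000 = 0 + j5600 → |·| ≈ 5600, ∠ ≈ 90.00°
|L| = 20000 / 5600 ≈ 3.5714
Gain = 20 log₁₀(3.5714) ≈ 11.06 dB
∠L = 0.00° − 90.00° = -90.00°

11.1 dB, -90.0°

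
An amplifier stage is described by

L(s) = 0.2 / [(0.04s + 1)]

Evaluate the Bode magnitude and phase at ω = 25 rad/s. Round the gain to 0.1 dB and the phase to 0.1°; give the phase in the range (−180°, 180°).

-17.0 dB, -45.0°

At ω = 25 rad/s:
pole (1 + j25·0.04) = 1 + j1 → |·| ≈ 1.4142, ∠ ≈ 45.00°
|L| = 0.2 · 1 / (1.4142) ≈ 0.14142
Gain = 20 log₁₀(0.14142) ≈ -16.99 dB
∠L = (0°) − (45.00°) = -45.00°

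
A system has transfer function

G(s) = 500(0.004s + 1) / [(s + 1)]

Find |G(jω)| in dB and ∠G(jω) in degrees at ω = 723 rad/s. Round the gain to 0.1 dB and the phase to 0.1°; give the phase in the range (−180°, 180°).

At ω = 723 rad/s:
zero (1 + j723·0.004) = 1 + j2.892 → |·| ≈ 3.06, ∠ ≈ 70.93°
pole (1 + j723·1) = 1 + j723 → |·| ≈ 723, ∠ ≈ 89.92°
|G| = 500 · 3.06 / (723) ≈ 2.1162
Gain = 20 log₁₀(2.1162) ≈ 6.51 dB
∠G = (70.93°) − (89.92°) = -18.99°

6.5 dB, -19.0°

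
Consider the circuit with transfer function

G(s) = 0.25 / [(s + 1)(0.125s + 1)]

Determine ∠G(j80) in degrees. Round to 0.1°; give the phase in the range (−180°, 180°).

-173.6°

At ω = 80 rad/s:
pole (1 + j80·1) = 1 + j80 → |·| ≈ 80.006, ∠ ≈ 89.28°
pole (1 + j80·0.125) = 1 + j10 → |·| ≈ 10.05, ∠ ≈ 84.29°
∠G = (0°) − (89.28° + 84.29°) = -173.57°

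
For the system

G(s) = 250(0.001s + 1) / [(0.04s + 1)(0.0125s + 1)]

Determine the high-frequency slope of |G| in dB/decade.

Each pole contributes −20 dB/decade at high frequency; each zero contributes +20 dB/decade.
Net: 1 zero(s) − 2 pole(s) → -20 dB/decade.

-20 dB/decade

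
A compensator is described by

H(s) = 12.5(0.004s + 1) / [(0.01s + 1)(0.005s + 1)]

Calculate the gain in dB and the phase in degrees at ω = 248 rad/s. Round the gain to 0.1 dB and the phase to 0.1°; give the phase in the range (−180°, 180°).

12.3 dB, -74.4°

At ω = 248 rad/s:
zero (1 + j248·0.004) = 1 + j0.992 → |·| ≈ 1.4086, ∠ ≈ 44.77°
pole (1 + j248·0.01) = 1 + j2.48 → |·| ≈ 2.674, ∠ ≈ 68.04°
pole (1 + j248·0.005) = 1 + j1.24 → |·| ≈ 1.593, ∠ ≈ 51.12°
|H| = 12.5 · 1.4086 / (2.674 · 1.593) ≈ 4.1335
Gain = 20 log₁₀(4.1335) ≈ 12.33 dB
∠H = (44.77°) − (68.04° + 51.12°) = -74.39°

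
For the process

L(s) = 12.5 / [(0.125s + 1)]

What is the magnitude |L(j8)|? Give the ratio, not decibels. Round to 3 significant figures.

8.84

At ω = 8 rad/s:
pole (1 + j8·0.125) = 1 + j1 → |·| ≈ 1.4142, ∠ ≈ 45.00°
|L| = 12.5 · 1 / (1.4142) ≈ 8.8389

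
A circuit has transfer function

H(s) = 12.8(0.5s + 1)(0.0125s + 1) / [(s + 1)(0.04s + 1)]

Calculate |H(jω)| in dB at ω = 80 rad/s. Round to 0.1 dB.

At ω = 80 rad/s:
zero (1 + j80·0.5) = 1 + j40 → |·| ≈ 40.012, ∠ ≈ 88.57°
zero (1 + j80·0.0125) = 1 + j1 → |·| ≈ 1.4142, ∠ ≈ 45.00°
pole (1 + j80·1) = 1 + j80 → |·| ≈ 80.006, ∠ ≈ 89.28°
pole (1 + j80·0.04) = 1 + j3.2 → |·| ≈ 3.3526, ∠ ≈ 72.65°
|H| = 12.8 · 40.012 · 1.4142 / (80.006 · 3.3526) ≈ 2.7003
Gain = 20 log₁₀(2.7003) ≈ 8.63 dB

8.6 dB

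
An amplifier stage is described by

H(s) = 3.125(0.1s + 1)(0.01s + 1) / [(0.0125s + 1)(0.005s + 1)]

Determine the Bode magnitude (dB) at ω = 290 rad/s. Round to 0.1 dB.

32.5 dB

At ω = 290 rad/s:
zero (1 + j290·0.1) = 1 + j29 → |·| ≈ 29.017, ∠ ≈ 88.03°
zero (1 + j290·0.01) = 1 + j2.9 → |·| ≈ 3.0676, ∠ ≈ 70.97°
pole (1 + j290·0.0125) = 1 + j3.625 → |·| ≈ 3.7604, ∠ ≈ 74.58°
pole (1 + j290·0.005) = 1 + j1.45 → |·| ≈ 1.7614, ∠ ≈ 55.41°
|H| = 3.125 · 29.017 · 3.0676 / (3.7604 · 1.7614) ≈ 41.996
Gain = 20 log₁₀(41.996) ≈ 32.46 dB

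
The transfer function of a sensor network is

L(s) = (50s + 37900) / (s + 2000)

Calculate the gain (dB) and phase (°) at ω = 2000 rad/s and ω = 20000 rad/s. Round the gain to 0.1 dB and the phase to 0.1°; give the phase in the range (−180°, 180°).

Substitute s = j2000:
Numerator: 50(j2000) + 37900 = 37900 + j100000
Denominator: (j2000) + 2000 = 2000 + j2000
|N| = √(37900² + 100000²) ≈ 1.0694e+05, ∠N ≈ 69.24°
|D| = √(2000² + 2000²) ≈ 2828.4, ∠D ≈ 45.00°
|L| = 1.0694e+05 / 2828.4 ≈ 37.809
Gain = 20 log₁₀(37.809) ≈ 31.55 dB
∠L = 69.24° − 45.00° = 24.24°

Substitute s = j20000:
Numerator: 50(j20000) + 37900 = 37900 + j1000000
Denominator: (j20000) + 2000 = 2000 + j20000
|N| = √(37900² + 1000000²) ≈ 1.0007e+06, ∠N ≈ 87.83°
|D| = √(2000² + 20000²) ≈ 20100, ∠D ≈ 84.29°
|L| = 1.0007e+06 / 20100 ≈ 49.786
Gain = 20 log₁₀(49.786) ≈ 33.94 dB
∠L = 87.83° − 84.29° = 3.54°

ω = 2000: 31.6 dB, 24.2°; ω = 20000: 33.9 dB, 3.5°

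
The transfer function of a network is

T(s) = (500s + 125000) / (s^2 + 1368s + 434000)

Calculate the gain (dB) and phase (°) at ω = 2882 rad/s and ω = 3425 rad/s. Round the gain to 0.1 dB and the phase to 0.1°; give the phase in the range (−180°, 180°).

Substitute s = j2882:
Numerator: 500(j2882) + 125000 = 125000 + j1441000
Denominator: (j2882)^2 + 1368(j2882) + 434000 = -7871924 + j3942576
|N| = √(125000² + 1441000²) ≈ 1.4464e+06, ∠N ≈ 85.04°
|D| = √(7871924² + 3942576²) ≈ 8.804e+06, ∠D ≈ 153.40°
|T| = 1.4464e+06 / 8.804e+06 ≈ 0.16429
Gain = 20 log₁₀(0.16429) ≈ -15.69 dB
∠T = 85.04° − 153.40° = -68.36°

Substitute s = j3425:
Numerator: 500(j3425) + 125000 = 125000 + j1712500
Denominator: (j3425)^2 + 1368(j3425) + 434000 = -11296625 + j4685400
|N| = √(125000² + 1712500²) ≈ 1.7171e+06, ∠N ≈ 85.83°
|D| = √(11296625² + 4685400²) ≈ 1.223e+07, ∠D ≈ 157.47°
|T| = 1.7171e+06 / 1.223e+07 ≈ 0.1404
Gain = 20 log₁₀(0.1404) ≈ -17.05 dB
∠T = 85.83° − 157.47° = -71.64°

ω = 2882: -15.7 dB, -68.4°; ω = 3425: -17.1 dB, -71.6°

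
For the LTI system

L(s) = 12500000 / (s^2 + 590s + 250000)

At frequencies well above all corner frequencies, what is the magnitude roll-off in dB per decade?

-40 dB/decade

Each pole contributes −20 dB/decade at high frequency; each zero contributes +20 dB/decade.
Net: 0 zero(s) − 2 pole(s) → -40 dB/decade.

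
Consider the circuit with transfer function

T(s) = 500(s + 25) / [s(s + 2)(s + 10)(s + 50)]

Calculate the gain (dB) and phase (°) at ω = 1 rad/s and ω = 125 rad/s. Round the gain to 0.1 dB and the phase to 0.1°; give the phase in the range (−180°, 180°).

ω = 1: 20.9 dB, -121.1°; ω = 125: -72.3 dB, 106.0°

At s = jω = j1:
zero (s+25): 25 + j1 → |·| = √(25²+1²) = √626 ≈ 25.02, ∠ = arctan(1/25) ≈ 2.29°
pole (s+2): 2 + j1 → |·| = √(2²+1²) = √5 ≈ 2.2361, ∠ = arctan(1/2) ≈ 26.57°
pole (s+10): 10 + j1 → |·| = √(10²+1²) = √101 ≈ 10.05, ∠ = arctan(1/10) ≈ 5.71°
pole (s+50): 50 + j1 → |·| = √(50²+1²) = √2501 ≈ 50.01, ∠ = arctan(1/50) ≈ 1.15°
pole at origin: |s| = 1, ∠ = 90.00° (in denominator)
|T| = 500 · 25.02 / 1123.9 ≈ 11.131
Gain = 20 log₁₀(11.131) ≈ 20.93 dB
∠T = 2.29° − 123.43° = -121.14°

At s = jω = j125:
zero (s+25): 25 + j125 → |·| = √(25²+125²) = √16250 ≈ 127.48, ∠ = arctan(125/25) ≈ 78.69°
pole (s+2): 2 + j125 → |·| = √(2²+125²) = √15629 ≈ 125.02, ∠ = arctan(125/2) ≈ 89.08°
pole (s+10): 10 + j125 → |·| = √(10²+125²) = √15725 ≈ 125.4, ∠ = arctan(125/10) ≈ 85.43°
pole (s+50): 50 + j125 → |·| = √(50²+125²) = √18125 ≈ 134.63, ∠ = arctan(125/50) ≈ 68.20°
pole at origin: |s| = 125, ∠ = 90.00° (in denominator)
|T| = 500 · 127.48 / 2.6383e+08 ≈ 0.00024159
Gain = 20 log₁₀(0.00024159) ≈ -72.34 dB
∠T = 78.69° − 332.71° = -254.02° ≡ 105.98° (principal value)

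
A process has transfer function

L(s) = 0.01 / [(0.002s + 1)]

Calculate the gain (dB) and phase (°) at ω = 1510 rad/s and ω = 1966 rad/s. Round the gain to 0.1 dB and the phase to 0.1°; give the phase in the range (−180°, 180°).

At ω = 1510 rad/s:
pole (1 + j1510·0.002) = 1 + j3.02 → |·| ≈ 3.1813, ∠ ≈ 71.68°
|L| = 0.01 · 1 / (3.1813) ≈ 0.0031434
Gain = 20 log₁₀(0.0031434) ≈ -50.05 dB
∠L = (0°) − (71.68°) = -71.68°

At ω = 1966 rad/s:
pole (1 + j1966·0.002) = 1 + j3.932 → |·| ≈ 4.0572, ∠ ≈ 75.73°
|L| = 0.01 · 1 / (4.0572) ≈ 0.0024648
Gain = 20 log₁₀(0.0024648) ≈ -52.16 dB
∠L = (0°) − (75.73°) = -75.73°

ω = 1510: -50.1 dB, -71.7°; ω = 1966: -52.2 dB, -75.7°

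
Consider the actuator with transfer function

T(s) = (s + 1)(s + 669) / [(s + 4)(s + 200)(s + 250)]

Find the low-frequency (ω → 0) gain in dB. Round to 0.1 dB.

T(0) = 1·1·669 / (4·200·250) ≈ 0.003345
20 log₁₀(0.003345) ≈ -49.51 dB

-49.5 dB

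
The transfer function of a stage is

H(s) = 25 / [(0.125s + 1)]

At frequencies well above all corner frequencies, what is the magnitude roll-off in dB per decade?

Each pole contributes −20 dB/decade at high frequency; each zero contributes +20 dB/decade.
Net: 0 zero(s) − 1 pole(s) → -20 dB/decade.

-20 dB/decade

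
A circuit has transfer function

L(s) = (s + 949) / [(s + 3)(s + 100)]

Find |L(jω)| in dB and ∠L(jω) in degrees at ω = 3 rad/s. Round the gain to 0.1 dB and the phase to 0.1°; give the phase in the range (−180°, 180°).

7.0 dB, -46.5°

At s = jω = j3:
zero (s+949): 949 + j3 → |·| = √(949²+3²) = √900610 ≈ 949, ∠ = arctan(3/949) ≈ 0.18°
pole (s+3): 3 + j3 → |·| = √(3²+3²) = √18 ≈ 4.2426, ∠ = arctan(3/3) ≈ 45.00°
pole (s+100): 100 + j3 → |·| = √(100²+3²) = √10009 ≈ 100.04, ∠ = arctan(3/100) ≈ 1.72°
|L| = 1 · 949 / 424.43 ≈ 2.2359
Gain = 20 log₁₀(2.2359) ≈ 6.99 dB
∠L = 0.18° − 46.72° = -46.54°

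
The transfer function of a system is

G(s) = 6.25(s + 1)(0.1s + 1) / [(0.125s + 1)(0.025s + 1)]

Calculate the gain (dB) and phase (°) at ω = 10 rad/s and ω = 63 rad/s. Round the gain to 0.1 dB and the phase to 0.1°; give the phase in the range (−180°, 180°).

ω = 10: 34.6 dB, 63.9°; ω = 63: 44.6 dB, 29.7°

At ω = 10 rad/s:
zero (1 + j10·1) = 1 + j10 → |·| ≈ 10.05, ∠ ≈ 84.29°
zero (1 + j10·0.1) = 1 + j1 → |·| ≈ 1.4142, ∠ ≈ 45.00°
pole (1 + j10·0.125) = 1 + j1.25 → |·| ≈ 1.6008, ∠ ≈ 51.34°
pole (1 + j10·0.025) = 1 + j0.25 → |·| ≈ 1.0308, ∠ ≈ 14.04°
|G| = 6.25 · 10.05 · 1.4142 / (1.6008 · 1.0308) ≈ 53.833
Gain = 20 log₁₀(53.833) ≈ 34.62 dB
∠G = (84.29° + 45.00°) − (51.34° + 14.04°) = 63.91°

At ω = 63 rad/s:
zero (1 + j63·1) = 1 + j63 → |·| ≈ 63.008, ∠ ≈ 89.09°
zero (1 + j63·0.1) = 1 + j6.3 → |·| ≈ 6.3789, ∠ ≈ 80.98°
pole (1 + j63·0.125) = 1 + j7.875 → |·| ≈ 7.9382, ∠ ≈ 82.76°
pole (1 + j63·0.025) = 1 + j1.575 → |·| ≈ 1.8656, ∠ ≈ 57.59°
|G| = 6.25 · 63.008 · 6.3789 / (7.9382 · 1.8656) ≈ 169.62
Gain = 20 log₁₀(169.62) ≈ 44.59 dB
∠G = (89.09° + 80.98°) − (82.76° + 57.59°) = 29.72°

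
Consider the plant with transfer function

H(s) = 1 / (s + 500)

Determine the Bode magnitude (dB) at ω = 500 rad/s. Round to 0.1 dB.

At s = jω = j500:
pole (s+500): 500 + j500 → |·| = √(500²+500²) = √500000 ≈ 707.11, ∠ = arctan(500/500) ≈ 45.00°
|H| = 1 / 707.11 ≈ 0.0014142
Gain = 20 log₁₀(0.0014142) ≈ -56.99 dB

-57.0 dB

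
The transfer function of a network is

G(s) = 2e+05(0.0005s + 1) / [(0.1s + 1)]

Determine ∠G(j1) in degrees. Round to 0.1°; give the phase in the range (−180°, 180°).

-5.7°

At ω = 1 rad/s:
zero (1 + j1·0.0005) = 1 + j0.0005 → |·| ≈ 1, ∠ ≈ 0.03°
pole (1 + j1·0.1) = 1 + j0.1 → |·| ≈ 1.005, ∠ ≈ 5.71°
∠G = (0.03°) − (5.71°) = -5.68°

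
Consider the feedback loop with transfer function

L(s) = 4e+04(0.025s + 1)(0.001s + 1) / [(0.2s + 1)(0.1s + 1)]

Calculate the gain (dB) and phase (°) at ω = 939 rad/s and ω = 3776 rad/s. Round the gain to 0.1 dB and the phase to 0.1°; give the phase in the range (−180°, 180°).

At ω = 939 rad/s:
zero (1 + j939·0.025) = 1 + j23.475 → |·| ≈ 23.496, ∠ ≈ 87.56°
zero (1 + j939·0.001) = 1 + j0.939 → |·| ≈ 1.3718, ∠ ≈ 43.20°
pole (1 + j939·0.2) = 1 + j187.8 → |·| ≈ 187.8, ∠ ≈ 89.69°
pole (1 + j939·0.1) = 1 + j93.9 → |·| ≈ 93.905, ∠ ≈ 89.39°
|L| = 4e+04 · 23.496 · 1.3718 / (187.8 · 93.905) ≈ 73.107
Gain = 20 log₁₀(73.107) ≈ 37.28 dB
∠L = (87.56° + 43.20°) − (89.69° + 89.39°) = -48.32°

At ω = 3776 rad/s:
zero (1 + j3776·0.025) = 1 + j94.4 → |·| ≈ 94.405, ∠ ≈ 89.39°
zero (1 + j3776·0.001) = 1 + j3.776 → |·| ≈ 3.9062, ∠ ≈ 75.17°
pole (1 + j3776·0.2) = 1 + j755.2 → |·| ≈ 755.2, ∠ ≈ 89.92°
pole (1 + j3776·0.1) = 1 + j377.6 → |·| ≈ 377.6, ∠ ≈ 89.85°
|L| = 4e+04 · 94.405 · 3.9062 / (755.2 · 377.6) ≈ 51.727
Gain = 20 log₁₀(51.727) ≈ 34.27 dB
∠L = (89.39° + 75.17°) − (89.92° + 89.85°) = -15.21°

ω = 939: 37.3 dB, -48.3°; ω = 3776: 34.3 dB, -15.2°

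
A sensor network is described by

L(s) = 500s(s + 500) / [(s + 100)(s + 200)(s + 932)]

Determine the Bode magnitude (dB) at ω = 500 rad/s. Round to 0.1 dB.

-4.3 dB

At s = jω = j500:
zero (s+500): 500 + j500 → |·| = √(500²+500²) = √500000 ≈ 707.11, ∠ = arctan(500/500) ≈ 45.00°
zero at origin: s = j500 → |·| = 500, ∠ = 90.00°
pole (s+100): 100 + j500 → |·| = √(100²+500²) = √260000 ≈ 509.9, ∠ = arctan(500/100) ≈ 78.69°
pole (s+200): 200 + j500 → |·| = √(200²+500²) = √290000 ≈ 538.52, ∠ = arctan(500/200) ≈ 68.20°
pole (s+932): 932 + j500 → |·| = √(932²+500²) = √1118624 ≈ 1057.7, ∠ = arctan(500/932) ≈ 28.21°
|L| = 500 · 3.5356e+05 / 2.9044e+08 ≈ 0.60866
Gain = 20 log₁₀(0.60866) ≈ -4.31 dB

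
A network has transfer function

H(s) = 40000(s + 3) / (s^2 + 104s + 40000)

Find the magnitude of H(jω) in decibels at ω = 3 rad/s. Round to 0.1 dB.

At s = jω = j3:
zero (s+3): 3 + j3 → |·| = √(3²+3²) = √18 ≈ 4.2426, ∠ = arctan(3/3) ≈ 45.00°
quadratic: (j3)² + 104·j3 + 40000 = 39991 + j312 → |·| ≈ 39992, ∠ ≈ 0.45°
|H| = 40000 · 4.2426 / 39992 ≈ 4.2434
Gain = 20 log₁₀(4.2434) ≈ 12.55 dB

12.6 dB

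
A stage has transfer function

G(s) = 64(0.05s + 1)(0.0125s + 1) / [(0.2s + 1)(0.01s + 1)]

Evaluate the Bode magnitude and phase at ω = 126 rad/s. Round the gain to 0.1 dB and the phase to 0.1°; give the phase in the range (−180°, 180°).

25.5 dB, -0.7°

At ω = 126 rad/s:
zero (1 + j126·0.05) = 1 + j6.3 → |·| ≈ 6.3789, ∠ ≈ 80.98°
zero (1 + j126·0.0125) = 1 + j1.575 → |·| ≈ 1.8656, ∠ ≈ 57.59°
pole (1 + j126·0.2) = 1 + j25.2 → |·| ≈ 25.22, ∠ ≈ 87.73°
pole (1 + j126·0.01) = 1 + j1.26 → |·| ≈ 1.6086, ∠ ≈ 51.56°
|G| = 64 · 6.3789 · 1.8656 / (25.22 · 1.6086) ≈ 18.774
Gain = 20 log₁₀(18.774) ≈ 25.47 dB
∠G = (80.98° + 57.59°) − (87.73° + 51.56°) = -0.72°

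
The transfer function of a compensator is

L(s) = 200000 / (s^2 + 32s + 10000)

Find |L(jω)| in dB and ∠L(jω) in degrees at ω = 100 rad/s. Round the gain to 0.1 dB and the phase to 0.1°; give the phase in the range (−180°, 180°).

At s = jω = j100:
quadratic: (j100)² + 32·j100 + 10000 = 0 + j3200 → |·| ≈ 3200, ∠ ≈ 90.00°
|L| = 200000 / 3200 ≈ 62.5
Gain = 20 log₁₀(62.5) ≈ 35.92 dB
∠L = 0.00° − 90.00° = -90.00°

35.9 dB, -90.0°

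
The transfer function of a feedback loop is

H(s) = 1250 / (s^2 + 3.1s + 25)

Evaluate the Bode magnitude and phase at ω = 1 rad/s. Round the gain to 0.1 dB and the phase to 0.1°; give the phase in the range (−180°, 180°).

At s = jω = j1:
quadratic: (j1)² + 3.1·j1 + 25 = 24 + j3.1 → |·| ≈ 24.199, ∠ ≈ 7.36°
|H| = 1250 / 24.199 ≈ 51.655
Gain = 20 log₁₀(51.655) ≈ 34.26 dB
∠H = 0.00° − 7.36° = -7.36°

34.3 dB, -7.4°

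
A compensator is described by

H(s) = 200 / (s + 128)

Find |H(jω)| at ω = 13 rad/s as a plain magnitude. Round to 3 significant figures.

Substitute s = j13:
Numerator: 200 = 200 + j0
Denominator: (j13) + 128 = 128 + j13
|N| = √(200² + 0²) ≈ 200, ∠N ≈ 0.00°
|D| = √(128² + 13²) ≈ 128.66, ∠D ≈ 5.80°
|H| = 200 / 128.66 ≈ 1.5545

1.55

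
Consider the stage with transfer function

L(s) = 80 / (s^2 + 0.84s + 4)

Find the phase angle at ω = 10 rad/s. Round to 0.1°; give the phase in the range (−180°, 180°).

At s = jω = j10:
quadratic: (j10)² + 0.84·j10 + 4 = -96 + j8.4 → |·| ≈ 96.367, ∠ ≈ 175.00°
∠L = 0.00° − 175.00° = -175.00°

-175.0°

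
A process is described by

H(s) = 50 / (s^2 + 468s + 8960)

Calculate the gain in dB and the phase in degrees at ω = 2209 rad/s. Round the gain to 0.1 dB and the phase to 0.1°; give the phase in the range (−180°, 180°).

-100.0 dB, -168.0°

Substitute s = j2209:
Numerator: 50 = 50 + j0
Denominator: (j2209)^2 + 468(j2209) + 8960 = -4870721 + j1033812
|N| = √(50² + 0²) ≈ 50, ∠N ≈ 0.00°
|D| = √(4870721² + 1033812²) ≈ 4.9792e+06, ∠D ≈ 168.02°
|H| = 50 / 4.9792e+06 ≈ 1.0042e-05
Gain = 20 log₁₀(1.0042e-05) ≈ -99.96 dB
∠H = 0.00° − 168.02° = -168.02°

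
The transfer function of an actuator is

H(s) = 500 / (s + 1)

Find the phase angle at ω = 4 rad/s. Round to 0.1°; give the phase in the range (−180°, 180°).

At s = jω = j4:
pole (s+1): 1 + j4 → |·| = √(1²+4²) = √17 ≈ 4.1231, ∠ = arctan(4/1) ≈ 75.96°
∠H = 0.00° − 75.96° = -75.96°

-76.0°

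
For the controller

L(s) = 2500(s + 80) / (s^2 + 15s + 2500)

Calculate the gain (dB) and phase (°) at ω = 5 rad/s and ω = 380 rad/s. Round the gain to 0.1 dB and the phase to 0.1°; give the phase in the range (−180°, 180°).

ω = 5: 38.2 dB, 1.8°; ω = 380: 16.7 dB, -99.6°

At s = jω = j5:
zero (s+80): 80 + j5 → |·| = √(80²+5²) = √6425 ≈ 80.156, ∠ = arctan(5/80) ≈ 3.58°
quadratic: (j5)² + 15·j5 + 2500 = 2475 + j75 → |·| ≈ 2476.1, ∠ ≈ 1.74°
|L| = 2500 · 80.156 / 2476.1 ≈ 80.93
Gain = 20 log₁₀(80.93) ≈ 38.16 dB
∠L = 3.58° − 1.74° = 1.84°

At s = jω = j380:
zero (s+80): 80 + j380 → |·| = √(80²+380²) = √150800 ≈ 388.33, ∠ = arctan(380/80) ≈ 78.11°
quadratic: (j380)² + 15·j380 + 2500 = -141900 + j5700 → |·| ≈ 1.4201e+05, ∠ ≈ 177.70°
|L| = 2500 · 388.33 / 1.4201e+05 ≈ 6.8363
Gain = 20 log₁₀(6.8363) ≈ 16.70 dB
∠L = 78.11° − 177.70° = -99.59°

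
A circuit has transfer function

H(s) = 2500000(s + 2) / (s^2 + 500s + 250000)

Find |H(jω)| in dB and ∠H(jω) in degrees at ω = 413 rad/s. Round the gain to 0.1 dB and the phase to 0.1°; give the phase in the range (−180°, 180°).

73.4 dB, 20.8°

At s = jω = j413:
zero (s+2): 2 + j413 → |·| = √(2²+413²) = √170573 ≈ 413, ∠ = arctan(413/2) ≈ 89.72°
quadratic: (j413)² + 500·j413 + 250000 = 79431 + j206500 → |·| ≈ 2.2125e+05, ∠ ≈ 68.96°
|H| = 2500000 · 413 / 2.2125e+05 ≈ 4666.7
Gain = 20 log₁₀(4666.7) ≈ 73.38 dB
∠H = 89.72° − 68.96° = 20.76°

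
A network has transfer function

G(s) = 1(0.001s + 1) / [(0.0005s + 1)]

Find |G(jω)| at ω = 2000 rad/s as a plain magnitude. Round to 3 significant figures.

1.58

At ω = 2000 rad/s:
zero (1 + j2000·0.001) = 1 + j2 → |·| ≈ 2.2361, ∠ ≈ 63.43°
pole (1 + j2000·0.0005) = 1 + j1 → |·| ≈ 1.4142, ∠ ≈ 45.00°
|G| = 1 · 2.2361 / (1.4142) ≈ 1.5812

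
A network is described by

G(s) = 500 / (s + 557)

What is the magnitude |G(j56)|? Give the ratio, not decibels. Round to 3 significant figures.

0.893

At s = jω = j56:
pole (s+557): 557 + j56 → |·| = √(557²+56²) = √313385 ≈ 559.81, ∠ = arctan(56/557) ≈ 5.74°
|G| = 500 / 559.81 ≈ 0.89316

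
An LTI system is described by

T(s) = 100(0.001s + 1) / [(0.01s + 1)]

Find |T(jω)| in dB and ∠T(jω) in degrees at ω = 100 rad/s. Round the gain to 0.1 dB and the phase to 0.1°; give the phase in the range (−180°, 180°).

37.0 dB, -39.3°

At ω = 100 rad/s:
zero (1 + j100·0.001) = 1 + j0.1 → |·| ≈ 1.005, ∠ ≈ 5.71°
pole (1 + j100·0.01) = 1 + j1 → |·| ≈ 1.4142, ∠ ≈ 45.00°
|T| = 100 · 1.005 / (1.4142) ≈ 71.065
Gain = 20 log₁₀(71.065) ≈ 37.03 dB
∠T = (5.71°) − (45.00°) = -39.29°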